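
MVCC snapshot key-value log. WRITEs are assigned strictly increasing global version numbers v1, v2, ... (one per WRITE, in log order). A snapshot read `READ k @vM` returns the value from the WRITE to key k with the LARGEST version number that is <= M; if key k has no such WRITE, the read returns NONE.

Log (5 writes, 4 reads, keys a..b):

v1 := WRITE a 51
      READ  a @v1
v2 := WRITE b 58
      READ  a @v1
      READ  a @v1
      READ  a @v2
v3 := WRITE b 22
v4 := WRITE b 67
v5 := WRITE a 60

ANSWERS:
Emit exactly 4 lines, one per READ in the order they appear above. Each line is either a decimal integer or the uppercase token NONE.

v1: WRITE a=51  (a history now [(1, 51)])
READ a @v1: history=[(1, 51)] -> pick v1 -> 51
v2: WRITE b=58  (b history now [(2, 58)])
READ a @v1: history=[(1, 51)] -> pick v1 -> 51
READ a @v1: history=[(1, 51)] -> pick v1 -> 51
READ a @v2: history=[(1, 51)] -> pick v1 -> 51
v3: WRITE b=22  (b history now [(2, 58), (3, 22)])
v4: WRITE b=67  (b history now [(2, 58), (3, 22), (4, 67)])
v5: WRITE a=60  (a history now [(1, 51), (5, 60)])

Answer: 51
51
51
51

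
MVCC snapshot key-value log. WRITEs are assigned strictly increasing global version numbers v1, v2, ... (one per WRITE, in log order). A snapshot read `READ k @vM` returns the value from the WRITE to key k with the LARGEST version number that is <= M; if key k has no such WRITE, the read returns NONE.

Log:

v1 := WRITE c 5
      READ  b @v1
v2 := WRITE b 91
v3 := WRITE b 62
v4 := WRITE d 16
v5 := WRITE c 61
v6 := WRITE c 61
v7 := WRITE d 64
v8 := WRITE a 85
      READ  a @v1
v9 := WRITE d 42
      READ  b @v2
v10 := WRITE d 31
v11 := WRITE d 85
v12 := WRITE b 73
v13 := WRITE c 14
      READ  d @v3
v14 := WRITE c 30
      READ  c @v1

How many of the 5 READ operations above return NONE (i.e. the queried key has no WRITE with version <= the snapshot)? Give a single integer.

Answer: 3

Derivation:
v1: WRITE c=5  (c history now [(1, 5)])
READ b @v1: history=[] -> no version <= 1 -> NONE
v2: WRITE b=91  (b history now [(2, 91)])
v3: WRITE b=62  (b history now [(2, 91), (3, 62)])
v4: WRITE d=16  (d history now [(4, 16)])
v5: WRITE c=61  (c history now [(1, 5), (5, 61)])
v6: WRITE c=61  (c history now [(1, 5), (5, 61), (6, 61)])
v7: WRITE d=64  (d history now [(4, 16), (7, 64)])
v8: WRITE a=85  (a history now [(8, 85)])
READ a @v1: history=[(8, 85)] -> no version <= 1 -> NONE
v9: WRITE d=42  (d history now [(4, 16), (7, 64), (9, 42)])
READ b @v2: history=[(2, 91), (3, 62)] -> pick v2 -> 91
v10: WRITE d=31  (d history now [(4, 16), (7, 64), (9, 42), (10, 31)])
v11: WRITE d=85  (d history now [(4, 16), (7, 64), (9, 42), (10, 31), (11, 85)])
v12: WRITE b=73  (b history now [(2, 91), (3, 62), (12, 73)])
v13: WRITE c=14  (c history now [(1, 5), (5, 61), (6, 61), (13, 14)])
READ d @v3: history=[(4, 16), (7, 64), (9, 42), (10, 31), (11, 85)] -> no version <= 3 -> NONE
v14: WRITE c=30  (c history now [(1, 5), (5, 61), (6, 61), (13, 14), (14, 30)])
READ c @v1: history=[(1, 5), (5, 61), (6, 61), (13, 14), (14, 30)] -> pick v1 -> 5
Read results in order: ['NONE', 'NONE', '91', 'NONE', '5']
NONE count = 3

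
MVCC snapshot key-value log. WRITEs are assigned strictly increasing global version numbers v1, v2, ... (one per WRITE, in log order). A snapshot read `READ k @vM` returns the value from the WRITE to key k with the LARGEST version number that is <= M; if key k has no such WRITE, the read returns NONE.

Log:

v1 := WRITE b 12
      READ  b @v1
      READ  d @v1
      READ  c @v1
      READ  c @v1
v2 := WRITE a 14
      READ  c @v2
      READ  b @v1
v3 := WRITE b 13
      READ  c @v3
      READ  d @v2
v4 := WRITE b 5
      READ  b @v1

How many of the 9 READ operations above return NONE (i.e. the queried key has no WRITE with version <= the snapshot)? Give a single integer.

v1: WRITE b=12  (b history now [(1, 12)])
READ b @v1: history=[(1, 12)] -> pick v1 -> 12
READ d @v1: history=[] -> no version <= 1 -> NONE
READ c @v1: history=[] -> no version <= 1 -> NONE
READ c @v1: history=[] -> no version <= 1 -> NONE
v2: WRITE a=14  (a history now [(2, 14)])
READ c @v2: history=[] -> no version <= 2 -> NONE
READ b @v1: history=[(1, 12)] -> pick v1 -> 12
v3: WRITE b=13  (b history now [(1, 12), (3, 13)])
READ c @v3: history=[] -> no version <= 3 -> NONE
READ d @v2: history=[] -> no version <= 2 -> NONE
v4: WRITE b=5  (b history now [(1, 12), (3, 13), (4, 5)])
READ b @v1: history=[(1, 12), (3, 13), (4, 5)] -> pick v1 -> 12
Read results in order: ['12', 'NONE', 'NONE', 'NONE', 'NONE', '12', 'NONE', 'NONE', '12']
NONE count = 6

Answer: 6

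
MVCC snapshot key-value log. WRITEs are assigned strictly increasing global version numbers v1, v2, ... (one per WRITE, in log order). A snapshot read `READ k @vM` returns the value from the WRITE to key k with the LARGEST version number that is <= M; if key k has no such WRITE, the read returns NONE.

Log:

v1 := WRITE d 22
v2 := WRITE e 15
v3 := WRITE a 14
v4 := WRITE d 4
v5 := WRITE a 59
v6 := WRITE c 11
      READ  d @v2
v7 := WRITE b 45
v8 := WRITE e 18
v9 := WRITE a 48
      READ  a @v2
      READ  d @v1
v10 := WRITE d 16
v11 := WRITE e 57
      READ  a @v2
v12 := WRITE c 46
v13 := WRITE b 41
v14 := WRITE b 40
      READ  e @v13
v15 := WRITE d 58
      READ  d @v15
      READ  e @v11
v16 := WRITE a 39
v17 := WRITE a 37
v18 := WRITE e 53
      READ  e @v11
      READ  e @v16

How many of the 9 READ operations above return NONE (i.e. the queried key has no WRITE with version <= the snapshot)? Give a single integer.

Answer: 2

Derivation:
v1: WRITE d=22  (d history now [(1, 22)])
v2: WRITE e=15  (e history now [(2, 15)])
v3: WRITE a=14  (a history now [(3, 14)])
v4: WRITE d=4  (d history now [(1, 22), (4, 4)])
v5: WRITE a=59  (a history now [(3, 14), (5, 59)])
v6: WRITE c=11  (c history now [(6, 11)])
READ d @v2: history=[(1, 22), (4, 4)] -> pick v1 -> 22
v7: WRITE b=45  (b history now [(7, 45)])
v8: WRITE e=18  (e history now [(2, 15), (8, 18)])
v9: WRITE a=48  (a history now [(3, 14), (5, 59), (9, 48)])
READ a @v2: history=[(3, 14), (5, 59), (9, 48)] -> no version <= 2 -> NONE
READ d @v1: history=[(1, 22), (4, 4)] -> pick v1 -> 22
v10: WRITE d=16  (d history now [(1, 22), (4, 4), (10, 16)])
v11: WRITE e=57  (e history now [(2, 15), (8, 18), (11, 57)])
READ a @v2: history=[(3, 14), (5, 59), (9, 48)] -> no version <= 2 -> NONE
v12: WRITE c=46  (c history now [(6, 11), (12, 46)])
v13: WRITE b=41  (b history now [(7, 45), (13, 41)])
v14: WRITE b=40  (b history now [(7, 45), (13, 41), (14, 40)])
READ e @v13: history=[(2, 15), (8, 18), (11, 57)] -> pick v11 -> 57
v15: WRITE d=58  (d history now [(1, 22), (4, 4), (10, 16), (15, 58)])
READ d @v15: history=[(1, 22), (4, 4), (10, 16), (15, 58)] -> pick v15 -> 58
READ e @v11: history=[(2, 15), (8, 18), (11, 57)] -> pick v11 -> 57
v16: WRITE a=39  (a history now [(3, 14), (5, 59), (9, 48), (16, 39)])
v17: WRITE a=37  (a history now [(3, 14), (5, 59), (9, 48), (16, 39), (17, 37)])
v18: WRITE e=53  (e history now [(2, 15), (8, 18), (11, 57), (18, 53)])
READ e @v11: history=[(2, 15), (8, 18), (11, 57), (18, 53)] -> pick v11 -> 57
READ e @v16: history=[(2, 15), (8, 18), (11, 57), (18, 53)] -> pick v11 -> 57
Read results in order: ['22', 'NONE', '22', 'NONE', '57', '58', '57', '57', '57']
NONE count = 2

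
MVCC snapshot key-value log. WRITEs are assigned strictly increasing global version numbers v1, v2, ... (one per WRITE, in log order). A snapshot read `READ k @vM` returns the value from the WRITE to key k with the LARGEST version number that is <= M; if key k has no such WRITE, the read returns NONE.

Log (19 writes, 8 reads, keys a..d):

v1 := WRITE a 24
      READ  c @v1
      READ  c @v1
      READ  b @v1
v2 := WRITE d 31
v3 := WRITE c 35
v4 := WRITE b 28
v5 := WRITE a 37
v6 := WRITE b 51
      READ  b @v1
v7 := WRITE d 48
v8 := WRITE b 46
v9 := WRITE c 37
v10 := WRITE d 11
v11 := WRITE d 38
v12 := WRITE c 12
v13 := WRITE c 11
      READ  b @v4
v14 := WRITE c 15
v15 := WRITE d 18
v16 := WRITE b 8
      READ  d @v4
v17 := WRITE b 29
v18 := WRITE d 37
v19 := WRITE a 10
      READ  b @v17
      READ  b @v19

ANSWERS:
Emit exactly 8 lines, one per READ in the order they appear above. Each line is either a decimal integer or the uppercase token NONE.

Answer: NONE
NONE
NONE
NONE
28
31
29
29

Derivation:
v1: WRITE a=24  (a history now [(1, 24)])
READ c @v1: history=[] -> no version <= 1 -> NONE
READ c @v1: history=[] -> no version <= 1 -> NONE
READ b @v1: history=[] -> no version <= 1 -> NONE
v2: WRITE d=31  (d history now [(2, 31)])
v3: WRITE c=35  (c history now [(3, 35)])
v4: WRITE b=28  (b history now [(4, 28)])
v5: WRITE a=37  (a history now [(1, 24), (5, 37)])
v6: WRITE b=51  (b history now [(4, 28), (6, 51)])
READ b @v1: history=[(4, 28), (6, 51)] -> no version <= 1 -> NONE
v7: WRITE d=48  (d history now [(2, 31), (7, 48)])
v8: WRITE b=46  (b history now [(4, 28), (6, 51), (8, 46)])
v9: WRITE c=37  (c history now [(3, 35), (9, 37)])
v10: WRITE d=11  (d history now [(2, 31), (7, 48), (10, 11)])
v11: WRITE d=38  (d history now [(2, 31), (7, 48), (10, 11), (11, 38)])
v12: WRITE c=12  (c history now [(3, 35), (9, 37), (12, 12)])
v13: WRITE c=11  (c history now [(3, 35), (9, 37), (12, 12), (13, 11)])
READ b @v4: history=[(4, 28), (6, 51), (8, 46)] -> pick v4 -> 28
v14: WRITE c=15  (c history now [(3, 35), (9, 37), (12, 12), (13, 11), (14, 15)])
v15: WRITE d=18  (d history now [(2, 31), (7, 48), (10, 11), (11, 38), (15, 18)])
v16: WRITE b=8  (b history now [(4, 28), (6, 51), (8, 46), (16, 8)])
READ d @v4: history=[(2, 31), (7, 48), (10, 11), (11, 38), (15, 18)] -> pick v2 -> 31
v17: WRITE b=29  (b history now [(4, 28), (6, 51), (8, 46), (16, 8), (17, 29)])
v18: WRITE d=37  (d history now [(2, 31), (7, 48), (10, 11), (11, 38), (15, 18), (18, 37)])
v19: WRITE a=10  (a history now [(1, 24), (5, 37), (19, 10)])
READ b @v17: history=[(4, 28), (6, 51), (8, 46), (16, 8), (17, 29)] -> pick v17 -> 29
READ b @v19: history=[(4, 28), (6, 51), (8, 46), (16, 8), (17, 29)] -> pick v17 -> 29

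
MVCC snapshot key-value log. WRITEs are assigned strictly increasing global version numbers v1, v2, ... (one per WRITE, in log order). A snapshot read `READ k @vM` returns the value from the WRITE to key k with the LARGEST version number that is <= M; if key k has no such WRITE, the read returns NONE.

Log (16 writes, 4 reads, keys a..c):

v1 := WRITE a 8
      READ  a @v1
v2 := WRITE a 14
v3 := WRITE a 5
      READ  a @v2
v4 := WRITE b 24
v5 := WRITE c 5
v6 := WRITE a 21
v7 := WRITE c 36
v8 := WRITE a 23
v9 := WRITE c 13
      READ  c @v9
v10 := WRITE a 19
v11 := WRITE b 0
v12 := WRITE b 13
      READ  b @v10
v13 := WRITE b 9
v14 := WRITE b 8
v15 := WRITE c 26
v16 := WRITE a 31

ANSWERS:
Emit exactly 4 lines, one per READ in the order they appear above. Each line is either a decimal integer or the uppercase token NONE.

Answer: 8
14
13
24

Derivation:
v1: WRITE a=8  (a history now [(1, 8)])
READ a @v1: history=[(1, 8)] -> pick v1 -> 8
v2: WRITE a=14  (a history now [(1, 8), (2, 14)])
v3: WRITE a=5  (a history now [(1, 8), (2, 14), (3, 5)])
READ a @v2: history=[(1, 8), (2, 14), (3, 5)] -> pick v2 -> 14
v4: WRITE b=24  (b history now [(4, 24)])
v5: WRITE c=5  (c history now [(5, 5)])
v6: WRITE a=21  (a history now [(1, 8), (2, 14), (3, 5), (6, 21)])
v7: WRITE c=36  (c history now [(5, 5), (7, 36)])
v8: WRITE a=23  (a history now [(1, 8), (2, 14), (3, 5), (6, 21), (8, 23)])
v9: WRITE c=13  (c history now [(5, 5), (7, 36), (9, 13)])
READ c @v9: history=[(5, 5), (7, 36), (9, 13)] -> pick v9 -> 13
v10: WRITE a=19  (a history now [(1, 8), (2, 14), (3, 5), (6, 21), (8, 23), (10, 19)])
v11: WRITE b=0  (b history now [(4, 24), (11, 0)])
v12: WRITE b=13  (b history now [(4, 24), (11, 0), (12, 13)])
READ b @v10: history=[(4, 24), (11, 0), (12, 13)] -> pick v4 -> 24
v13: WRITE b=9  (b history now [(4, 24), (11, 0), (12, 13), (13, 9)])
v14: WRITE b=8  (b history now [(4, 24), (11, 0), (12, 13), (13, 9), (14, 8)])
v15: WRITE c=26  (c history now [(5, 5), (7, 36), (9, 13), (15, 26)])
v16: WRITE a=31  (a history now [(1, 8), (2, 14), (3, 5), (6, 21), (8, 23), (10, 19), (16, 31)])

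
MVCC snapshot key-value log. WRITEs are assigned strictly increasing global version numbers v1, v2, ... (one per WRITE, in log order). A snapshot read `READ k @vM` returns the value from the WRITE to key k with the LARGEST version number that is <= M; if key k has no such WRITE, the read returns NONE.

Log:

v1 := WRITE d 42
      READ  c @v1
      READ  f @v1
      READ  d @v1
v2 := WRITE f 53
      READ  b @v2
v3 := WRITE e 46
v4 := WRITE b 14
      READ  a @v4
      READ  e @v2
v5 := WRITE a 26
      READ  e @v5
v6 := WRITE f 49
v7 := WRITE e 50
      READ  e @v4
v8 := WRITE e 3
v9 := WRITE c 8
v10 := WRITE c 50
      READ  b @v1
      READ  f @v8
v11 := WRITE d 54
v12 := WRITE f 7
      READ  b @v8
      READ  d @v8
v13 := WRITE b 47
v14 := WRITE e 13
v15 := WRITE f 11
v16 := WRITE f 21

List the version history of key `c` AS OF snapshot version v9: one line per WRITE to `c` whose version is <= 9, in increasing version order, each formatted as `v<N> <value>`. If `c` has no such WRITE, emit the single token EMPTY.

Answer: v9 8

Derivation:
Scan writes for key=c with version <= 9:
  v1 WRITE d 42 -> skip
  v2 WRITE f 53 -> skip
  v3 WRITE e 46 -> skip
  v4 WRITE b 14 -> skip
  v5 WRITE a 26 -> skip
  v6 WRITE f 49 -> skip
  v7 WRITE e 50 -> skip
  v8 WRITE e 3 -> skip
  v9 WRITE c 8 -> keep
  v10 WRITE c 50 -> drop (> snap)
  v11 WRITE d 54 -> skip
  v12 WRITE f 7 -> skip
  v13 WRITE b 47 -> skip
  v14 WRITE e 13 -> skip
  v15 WRITE f 11 -> skip
  v16 WRITE f 21 -> skip
Collected: [(9, 8)]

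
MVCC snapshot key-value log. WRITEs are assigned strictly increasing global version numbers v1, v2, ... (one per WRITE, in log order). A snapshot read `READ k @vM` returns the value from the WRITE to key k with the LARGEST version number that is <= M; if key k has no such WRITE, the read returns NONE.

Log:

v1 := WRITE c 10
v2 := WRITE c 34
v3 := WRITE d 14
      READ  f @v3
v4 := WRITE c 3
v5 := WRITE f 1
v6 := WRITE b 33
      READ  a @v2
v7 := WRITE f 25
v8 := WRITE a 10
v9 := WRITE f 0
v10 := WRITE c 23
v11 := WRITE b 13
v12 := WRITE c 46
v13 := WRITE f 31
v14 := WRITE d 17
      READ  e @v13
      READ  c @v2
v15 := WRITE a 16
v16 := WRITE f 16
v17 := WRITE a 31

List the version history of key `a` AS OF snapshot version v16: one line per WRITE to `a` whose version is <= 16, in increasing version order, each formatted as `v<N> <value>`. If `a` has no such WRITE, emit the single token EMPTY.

Answer: v8 10
v15 16

Derivation:
Scan writes for key=a with version <= 16:
  v1 WRITE c 10 -> skip
  v2 WRITE c 34 -> skip
  v3 WRITE d 14 -> skip
  v4 WRITE c 3 -> skip
  v5 WRITE f 1 -> skip
  v6 WRITE b 33 -> skip
  v7 WRITE f 25 -> skip
  v8 WRITE a 10 -> keep
  v9 WRITE f 0 -> skip
  v10 WRITE c 23 -> skip
  v11 WRITE b 13 -> skip
  v12 WRITE c 46 -> skip
  v13 WRITE f 31 -> skip
  v14 WRITE d 17 -> skip
  v15 WRITE a 16 -> keep
  v16 WRITE f 16 -> skip
  v17 WRITE a 31 -> drop (> snap)
Collected: [(8, 10), (15, 16)]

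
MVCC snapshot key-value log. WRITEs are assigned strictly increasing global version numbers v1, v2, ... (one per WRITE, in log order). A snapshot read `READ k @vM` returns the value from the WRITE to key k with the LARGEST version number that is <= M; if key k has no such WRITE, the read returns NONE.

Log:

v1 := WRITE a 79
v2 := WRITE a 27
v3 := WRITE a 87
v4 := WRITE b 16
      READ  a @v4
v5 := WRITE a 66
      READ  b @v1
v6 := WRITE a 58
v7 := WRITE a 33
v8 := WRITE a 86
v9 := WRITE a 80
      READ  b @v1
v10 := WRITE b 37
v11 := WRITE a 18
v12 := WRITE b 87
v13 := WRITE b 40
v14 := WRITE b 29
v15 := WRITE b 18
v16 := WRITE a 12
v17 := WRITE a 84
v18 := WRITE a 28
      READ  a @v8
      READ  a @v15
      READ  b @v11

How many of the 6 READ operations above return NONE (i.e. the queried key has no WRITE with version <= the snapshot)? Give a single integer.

Answer: 2

Derivation:
v1: WRITE a=79  (a history now [(1, 79)])
v2: WRITE a=27  (a history now [(1, 79), (2, 27)])
v3: WRITE a=87  (a history now [(1, 79), (2, 27), (3, 87)])
v4: WRITE b=16  (b history now [(4, 16)])
READ a @v4: history=[(1, 79), (2, 27), (3, 87)] -> pick v3 -> 87
v5: WRITE a=66  (a history now [(1, 79), (2, 27), (3, 87), (5, 66)])
READ b @v1: history=[(4, 16)] -> no version <= 1 -> NONE
v6: WRITE a=58  (a history now [(1, 79), (2, 27), (3, 87), (5, 66), (6, 58)])
v7: WRITE a=33  (a history now [(1, 79), (2, 27), (3, 87), (5, 66), (6, 58), (7, 33)])
v8: WRITE a=86  (a history now [(1, 79), (2, 27), (3, 87), (5, 66), (6, 58), (7, 33), (8, 86)])
v9: WRITE a=80  (a history now [(1, 79), (2, 27), (3, 87), (5, 66), (6, 58), (7, 33), (8, 86), (9, 80)])
READ b @v1: history=[(4, 16)] -> no version <= 1 -> NONE
v10: WRITE b=37  (b history now [(4, 16), (10, 37)])
v11: WRITE a=18  (a history now [(1, 79), (2, 27), (3, 87), (5, 66), (6, 58), (7, 33), (8, 86), (9, 80), (11, 18)])
v12: WRITE b=87  (b history now [(4, 16), (10, 37), (12, 87)])
v13: WRITE b=40  (b history now [(4, 16), (10, 37), (12, 87), (13, 40)])
v14: WRITE b=29  (b history now [(4, 16), (10, 37), (12, 87), (13, 40), (14, 29)])
v15: WRITE b=18  (b history now [(4, 16), (10, 37), (12, 87), (13, 40), (14, 29), (15, 18)])
v16: WRITE a=12  (a history now [(1, 79), (2, 27), (3, 87), (5, 66), (6, 58), (7, 33), (8, 86), (9, 80), (11, 18), (16, 12)])
v17: WRITE a=84  (a history now [(1, 79), (2, 27), (3, 87), (5, 66), (6, 58), (7, 33), (8, 86), (9, 80), (11, 18), (16, 12), (17, 84)])
v18: WRITE a=28  (a history now [(1, 79), (2, 27), (3, 87), (5, 66), (6, 58), (7, 33), (8, 86), (9, 80), (11, 18), (16, 12), (17, 84), (18, 28)])
READ a @v8: history=[(1, 79), (2, 27), (3, 87), (5, 66), (6, 58), (7, 33), (8, 86), (9, 80), (11, 18), (16, 12), (17, 84), (18, 28)] -> pick v8 -> 86
READ a @v15: history=[(1, 79), (2, 27), (3, 87), (5, 66), (6, 58), (7, 33), (8, 86), (9, 80), (11, 18), (16, 12), (17, 84), (18, 28)] -> pick v11 -> 18
READ b @v11: history=[(4, 16), (10, 37), (12, 87), (13, 40), (14, 29), (15, 18)] -> pick v10 -> 37
Read results in order: ['87', 'NONE', 'NONE', '86', '18', '37']
NONE count = 2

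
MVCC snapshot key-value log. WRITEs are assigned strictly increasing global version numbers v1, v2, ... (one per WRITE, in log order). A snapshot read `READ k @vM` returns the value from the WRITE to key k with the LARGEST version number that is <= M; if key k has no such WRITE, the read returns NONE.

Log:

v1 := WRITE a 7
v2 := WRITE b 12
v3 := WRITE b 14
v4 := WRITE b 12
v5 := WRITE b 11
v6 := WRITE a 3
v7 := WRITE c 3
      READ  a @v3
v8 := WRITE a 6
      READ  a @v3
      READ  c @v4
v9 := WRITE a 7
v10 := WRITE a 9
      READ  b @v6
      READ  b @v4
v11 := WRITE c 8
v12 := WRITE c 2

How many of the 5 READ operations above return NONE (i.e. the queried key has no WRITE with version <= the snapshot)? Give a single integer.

v1: WRITE a=7  (a history now [(1, 7)])
v2: WRITE b=12  (b history now [(2, 12)])
v3: WRITE b=14  (b history now [(2, 12), (3, 14)])
v4: WRITE b=12  (b history now [(2, 12), (3, 14), (4, 12)])
v5: WRITE b=11  (b history now [(2, 12), (3, 14), (4, 12), (5, 11)])
v6: WRITE a=3  (a history now [(1, 7), (6, 3)])
v7: WRITE c=3  (c history now [(7, 3)])
READ a @v3: history=[(1, 7), (6, 3)] -> pick v1 -> 7
v8: WRITE a=6  (a history now [(1, 7), (6, 3), (8, 6)])
READ a @v3: history=[(1, 7), (6, 3), (8, 6)] -> pick v1 -> 7
READ c @v4: history=[(7, 3)] -> no version <= 4 -> NONE
v9: WRITE a=7  (a history now [(1, 7), (6, 3), (8, 6), (9, 7)])
v10: WRITE a=9  (a history now [(1, 7), (6, 3), (8, 6), (9, 7), (10, 9)])
READ b @v6: history=[(2, 12), (3, 14), (4, 12), (5, 11)] -> pick v5 -> 11
READ b @v4: history=[(2, 12), (3, 14), (4, 12), (5, 11)] -> pick v4 -> 12
v11: WRITE c=8  (c history now [(7, 3), (11, 8)])
v12: WRITE c=2  (c history now [(7, 3), (11, 8), (12, 2)])
Read results in order: ['7', '7', 'NONE', '11', '12']
NONE count = 1

Answer: 1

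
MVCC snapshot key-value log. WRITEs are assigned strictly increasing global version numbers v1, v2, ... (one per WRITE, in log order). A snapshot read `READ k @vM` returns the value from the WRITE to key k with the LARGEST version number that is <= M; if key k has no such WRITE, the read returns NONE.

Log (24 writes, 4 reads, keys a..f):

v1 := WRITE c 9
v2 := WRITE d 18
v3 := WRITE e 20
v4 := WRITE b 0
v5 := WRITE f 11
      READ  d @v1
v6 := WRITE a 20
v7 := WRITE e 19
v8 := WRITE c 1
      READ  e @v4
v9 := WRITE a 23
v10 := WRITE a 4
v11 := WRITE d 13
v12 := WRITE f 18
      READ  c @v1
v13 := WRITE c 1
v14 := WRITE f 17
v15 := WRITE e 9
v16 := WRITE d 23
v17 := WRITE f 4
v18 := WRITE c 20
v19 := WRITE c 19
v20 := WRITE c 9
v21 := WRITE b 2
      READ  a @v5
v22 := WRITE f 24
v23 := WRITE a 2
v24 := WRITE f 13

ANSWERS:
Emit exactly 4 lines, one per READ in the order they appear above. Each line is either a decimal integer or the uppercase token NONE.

Answer: NONE
20
9
NONE

Derivation:
v1: WRITE c=9  (c history now [(1, 9)])
v2: WRITE d=18  (d history now [(2, 18)])
v3: WRITE e=20  (e history now [(3, 20)])
v4: WRITE b=0  (b history now [(4, 0)])
v5: WRITE f=11  (f history now [(5, 11)])
READ d @v1: history=[(2, 18)] -> no version <= 1 -> NONE
v6: WRITE a=20  (a history now [(6, 20)])
v7: WRITE e=19  (e history now [(3, 20), (7, 19)])
v8: WRITE c=1  (c history now [(1, 9), (8, 1)])
READ e @v4: history=[(3, 20), (7, 19)] -> pick v3 -> 20
v9: WRITE a=23  (a history now [(6, 20), (9, 23)])
v10: WRITE a=4  (a history now [(6, 20), (9, 23), (10, 4)])
v11: WRITE d=13  (d history now [(2, 18), (11, 13)])
v12: WRITE f=18  (f history now [(5, 11), (12, 18)])
READ c @v1: history=[(1, 9), (8, 1)] -> pick v1 -> 9
v13: WRITE c=1  (c history now [(1, 9), (8, 1), (13, 1)])
v14: WRITE f=17  (f history now [(5, 11), (12, 18), (14, 17)])
v15: WRITE e=9  (e history now [(3, 20), (7, 19), (15, 9)])
v16: WRITE d=23  (d history now [(2, 18), (11, 13), (16, 23)])
v17: WRITE f=4  (f history now [(5, 11), (12, 18), (14, 17), (17, 4)])
v18: WRITE c=20  (c history now [(1, 9), (8, 1), (13, 1), (18, 20)])
v19: WRITE c=19  (c history now [(1, 9), (8, 1), (13, 1), (18, 20), (19, 19)])
v20: WRITE c=9  (c history now [(1, 9), (8, 1), (13, 1), (18, 20), (19, 19), (20, 9)])
v21: WRITE b=2  (b history now [(4, 0), (21, 2)])
READ a @v5: history=[(6, 20), (9, 23), (10, 4)] -> no version <= 5 -> NONE
v22: WRITE f=24  (f history now [(5, 11), (12, 18), (14, 17), (17, 4), (22, 24)])
v23: WRITE a=2  (a history now [(6, 20), (9, 23), (10, 4), (23, 2)])
v24: WRITE f=13  (f history now [(5, 11), (12, 18), (14, 17), (17, 4), (22, 24), (24, 13)])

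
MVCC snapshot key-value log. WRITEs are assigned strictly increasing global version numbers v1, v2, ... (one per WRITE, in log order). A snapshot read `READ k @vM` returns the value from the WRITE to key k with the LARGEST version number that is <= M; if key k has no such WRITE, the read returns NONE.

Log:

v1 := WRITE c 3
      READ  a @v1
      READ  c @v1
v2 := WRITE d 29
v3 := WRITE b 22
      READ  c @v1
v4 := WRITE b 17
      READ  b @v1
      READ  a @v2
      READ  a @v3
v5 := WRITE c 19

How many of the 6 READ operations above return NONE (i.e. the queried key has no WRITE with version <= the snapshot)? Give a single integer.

Answer: 4

Derivation:
v1: WRITE c=3  (c history now [(1, 3)])
READ a @v1: history=[] -> no version <= 1 -> NONE
READ c @v1: history=[(1, 3)] -> pick v1 -> 3
v2: WRITE d=29  (d history now [(2, 29)])
v3: WRITE b=22  (b history now [(3, 22)])
READ c @v1: history=[(1, 3)] -> pick v1 -> 3
v4: WRITE b=17  (b history now [(3, 22), (4, 17)])
READ b @v1: history=[(3, 22), (4, 17)] -> no version <= 1 -> NONE
READ a @v2: history=[] -> no version <= 2 -> NONE
READ a @v3: history=[] -> no version <= 3 -> NONE
v5: WRITE c=19  (c history now [(1, 3), (5, 19)])
Read results in order: ['NONE', '3', '3', 'NONE', 'NONE', 'NONE']
NONE count = 4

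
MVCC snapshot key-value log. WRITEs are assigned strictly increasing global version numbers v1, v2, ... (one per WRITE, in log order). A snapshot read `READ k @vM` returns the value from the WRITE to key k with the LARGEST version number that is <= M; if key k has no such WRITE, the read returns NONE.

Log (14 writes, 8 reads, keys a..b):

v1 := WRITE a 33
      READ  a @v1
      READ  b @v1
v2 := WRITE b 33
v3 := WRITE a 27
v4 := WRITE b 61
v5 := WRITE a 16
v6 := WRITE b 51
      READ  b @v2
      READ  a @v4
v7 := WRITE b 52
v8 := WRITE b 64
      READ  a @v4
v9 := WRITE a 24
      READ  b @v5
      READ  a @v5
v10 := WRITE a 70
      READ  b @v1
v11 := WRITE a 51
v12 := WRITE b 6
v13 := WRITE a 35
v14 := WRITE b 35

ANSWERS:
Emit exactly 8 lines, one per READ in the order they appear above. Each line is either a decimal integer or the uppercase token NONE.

v1: WRITE a=33  (a history now [(1, 33)])
READ a @v1: history=[(1, 33)] -> pick v1 -> 33
READ b @v1: history=[] -> no version <= 1 -> NONE
v2: WRITE b=33  (b history now [(2, 33)])
v3: WRITE a=27  (a history now [(1, 33), (3, 27)])
v4: WRITE b=61  (b history now [(2, 33), (4, 61)])
v5: WRITE a=16  (a history now [(1, 33), (3, 27), (5, 16)])
v6: WRITE b=51  (b history now [(2, 33), (4, 61), (6, 51)])
READ b @v2: history=[(2, 33), (4, 61), (6, 51)] -> pick v2 -> 33
READ a @v4: history=[(1, 33), (3, 27), (5, 16)] -> pick v3 -> 27
v7: WRITE b=52  (b history now [(2, 33), (4, 61), (6, 51), (7, 52)])
v8: WRITE b=64  (b history now [(2, 33), (4, 61), (6, 51), (7, 52), (8, 64)])
READ a @v4: history=[(1, 33), (3, 27), (5, 16)] -> pick v3 -> 27
v9: WRITE a=24  (a history now [(1, 33), (3, 27), (5, 16), (9, 24)])
READ b @v5: history=[(2, 33), (4, 61), (6, 51), (7, 52), (8, 64)] -> pick v4 -> 61
READ a @v5: history=[(1, 33), (3, 27), (5, 16), (9, 24)] -> pick v5 -> 16
v10: WRITE a=70  (a history now [(1, 33), (3, 27), (5, 16), (9, 24), (10, 70)])
READ b @v1: history=[(2, 33), (4, 61), (6, 51), (7, 52), (8, 64)] -> no version <= 1 -> NONE
v11: WRITE a=51  (a history now [(1, 33), (3, 27), (5, 16), (9, 24), (10, 70), (11, 51)])
v12: WRITE b=6  (b history now [(2, 33), (4, 61), (6, 51), (7, 52), (8, 64), (12, 6)])
v13: WRITE a=35  (a history now [(1, 33), (3, 27), (5, 16), (9, 24), (10, 70), (11, 51), (13, 35)])
v14: WRITE b=35  (b history now [(2, 33), (4, 61), (6, 51), (7, 52), (8, 64), (12, 6), (14, 35)])

Answer: 33
NONE
33
27
27
61
16
NONE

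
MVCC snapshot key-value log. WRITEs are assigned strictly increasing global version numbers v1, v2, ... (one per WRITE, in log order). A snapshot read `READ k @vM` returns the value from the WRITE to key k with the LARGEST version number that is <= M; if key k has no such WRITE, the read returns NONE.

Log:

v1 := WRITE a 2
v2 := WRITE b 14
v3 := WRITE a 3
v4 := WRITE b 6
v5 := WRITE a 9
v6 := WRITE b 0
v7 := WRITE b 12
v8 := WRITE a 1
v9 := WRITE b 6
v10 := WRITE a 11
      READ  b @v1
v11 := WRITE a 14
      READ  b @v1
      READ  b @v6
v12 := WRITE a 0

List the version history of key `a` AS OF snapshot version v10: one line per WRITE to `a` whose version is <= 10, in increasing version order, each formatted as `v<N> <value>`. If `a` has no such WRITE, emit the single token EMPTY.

Answer: v1 2
v3 3
v5 9
v8 1
v10 11

Derivation:
Scan writes for key=a with version <= 10:
  v1 WRITE a 2 -> keep
  v2 WRITE b 14 -> skip
  v3 WRITE a 3 -> keep
  v4 WRITE b 6 -> skip
  v5 WRITE a 9 -> keep
  v6 WRITE b 0 -> skip
  v7 WRITE b 12 -> skip
  v8 WRITE a 1 -> keep
  v9 WRITE b 6 -> skip
  v10 WRITE a 11 -> keep
  v11 WRITE a 14 -> drop (> snap)
  v12 WRITE a 0 -> drop (> snap)
Collected: [(1, 2), (3, 3), (5, 9), (8, 1), (10, 11)]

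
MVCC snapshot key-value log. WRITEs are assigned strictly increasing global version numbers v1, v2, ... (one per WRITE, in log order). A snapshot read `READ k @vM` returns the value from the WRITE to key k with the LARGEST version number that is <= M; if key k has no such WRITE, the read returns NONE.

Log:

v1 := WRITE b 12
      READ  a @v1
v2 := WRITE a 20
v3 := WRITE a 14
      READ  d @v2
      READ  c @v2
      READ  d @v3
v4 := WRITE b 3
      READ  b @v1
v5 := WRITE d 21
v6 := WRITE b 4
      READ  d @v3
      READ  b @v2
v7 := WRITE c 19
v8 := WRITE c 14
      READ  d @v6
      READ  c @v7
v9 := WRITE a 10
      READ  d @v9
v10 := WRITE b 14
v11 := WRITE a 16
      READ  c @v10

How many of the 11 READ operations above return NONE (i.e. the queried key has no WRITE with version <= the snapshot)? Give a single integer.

Answer: 5

Derivation:
v1: WRITE b=12  (b history now [(1, 12)])
READ a @v1: history=[] -> no version <= 1 -> NONE
v2: WRITE a=20  (a history now [(2, 20)])
v3: WRITE a=14  (a history now [(2, 20), (3, 14)])
READ d @v2: history=[] -> no version <= 2 -> NONE
READ c @v2: history=[] -> no version <= 2 -> NONE
READ d @v3: history=[] -> no version <= 3 -> NONE
v4: WRITE b=3  (b history now [(1, 12), (4, 3)])
READ b @v1: history=[(1, 12), (4, 3)] -> pick v1 -> 12
v5: WRITE d=21  (d history now [(5, 21)])
v6: WRITE b=4  (b history now [(1, 12), (4, 3), (6, 4)])
READ d @v3: history=[(5, 21)] -> no version <= 3 -> NONE
READ b @v2: history=[(1, 12), (4, 3), (6, 4)] -> pick v1 -> 12
v7: WRITE c=19  (c history now [(7, 19)])
v8: WRITE c=14  (c history now [(7, 19), (8, 14)])
READ d @v6: history=[(5, 21)] -> pick v5 -> 21
READ c @v7: history=[(7, 19), (8, 14)] -> pick v7 -> 19
v9: WRITE a=10  (a history now [(2, 20), (3, 14), (9, 10)])
READ d @v9: history=[(5, 21)] -> pick v5 -> 21
v10: WRITE b=14  (b history now [(1, 12), (4, 3), (6, 4), (10, 14)])
v11: WRITE a=16  (a history now [(2, 20), (3, 14), (9, 10), (11, 16)])
READ c @v10: history=[(7, 19), (8, 14)] -> pick v8 -> 14
Read results in order: ['NONE', 'NONE', 'NONE', 'NONE', '12', 'NONE', '12', '21', '19', '21', '14']
NONE count = 5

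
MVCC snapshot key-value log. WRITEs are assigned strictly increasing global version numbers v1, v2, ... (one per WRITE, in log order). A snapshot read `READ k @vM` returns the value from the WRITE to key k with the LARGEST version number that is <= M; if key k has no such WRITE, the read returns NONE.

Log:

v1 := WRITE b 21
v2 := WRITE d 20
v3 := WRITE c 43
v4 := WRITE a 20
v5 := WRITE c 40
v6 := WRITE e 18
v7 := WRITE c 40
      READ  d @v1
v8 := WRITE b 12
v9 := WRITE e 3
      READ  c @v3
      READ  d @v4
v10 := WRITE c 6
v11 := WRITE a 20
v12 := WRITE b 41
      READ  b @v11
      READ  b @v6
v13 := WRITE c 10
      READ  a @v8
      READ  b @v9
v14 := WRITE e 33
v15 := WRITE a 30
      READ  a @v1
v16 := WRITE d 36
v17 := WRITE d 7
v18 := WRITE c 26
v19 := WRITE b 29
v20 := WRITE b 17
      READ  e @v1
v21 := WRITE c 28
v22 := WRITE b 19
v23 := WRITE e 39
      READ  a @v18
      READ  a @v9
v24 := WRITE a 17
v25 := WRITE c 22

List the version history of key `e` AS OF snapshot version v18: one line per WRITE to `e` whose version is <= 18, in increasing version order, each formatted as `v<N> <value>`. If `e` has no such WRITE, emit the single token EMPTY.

Scan writes for key=e with version <= 18:
  v1 WRITE b 21 -> skip
  v2 WRITE d 20 -> skip
  v3 WRITE c 43 -> skip
  v4 WRITE a 20 -> skip
  v5 WRITE c 40 -> skip
  v6 WRITE e 18 -> keep
  v7 WRITE c 40 -> skip
  v8 WRITE b 12 -> skip
  v9 WRITE e 3 -> keep
  v10 WRITE c 6 -> skip
  v11 WRITE a 20 -> skip
  v12 WRITE b 41 -> skip
  v13 WRITE c 10 -> skip
  v14 WRITE e 33 -> keep
  v15 WRITE a 30 -> skip
  v16 WRITE d 36 -> skip
  v17 WRITE d 7 -> skip
  v18 WRITE c 26 -> skip
  v19 WRITE b 29 -> skip
  v20 WRITE b 17 -> skip
  v21 WRITE c 28 -> skip
  v22 WRITE b 19 -> skip
  v23 WRITE e 39 -> drop (> snap)
  v24 WRITE a 17 -> skip
  v25 WRITE c 22 -> skip
Collected: [(6, 18), (9, 3), (14, 33)]

Answer: v6 18
v9 3
v14 33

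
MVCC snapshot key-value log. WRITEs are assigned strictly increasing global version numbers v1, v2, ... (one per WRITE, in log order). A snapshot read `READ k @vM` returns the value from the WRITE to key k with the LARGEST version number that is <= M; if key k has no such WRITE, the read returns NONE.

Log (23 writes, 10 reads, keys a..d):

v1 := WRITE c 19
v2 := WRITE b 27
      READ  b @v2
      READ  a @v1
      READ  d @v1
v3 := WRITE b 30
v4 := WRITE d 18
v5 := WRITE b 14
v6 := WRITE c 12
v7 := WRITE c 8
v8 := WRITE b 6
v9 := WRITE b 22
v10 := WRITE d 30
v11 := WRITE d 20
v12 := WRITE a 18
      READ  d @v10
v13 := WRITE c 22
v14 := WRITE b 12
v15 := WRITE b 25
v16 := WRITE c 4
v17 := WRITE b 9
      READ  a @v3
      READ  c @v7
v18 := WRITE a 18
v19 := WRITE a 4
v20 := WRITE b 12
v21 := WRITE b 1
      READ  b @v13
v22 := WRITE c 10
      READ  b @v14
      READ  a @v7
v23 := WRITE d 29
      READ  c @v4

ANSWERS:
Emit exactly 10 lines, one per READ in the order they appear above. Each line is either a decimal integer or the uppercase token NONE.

Answer: 27
NONE
NONE
30
NONE
8
22
12
NONE
19

Derivation:
v1: WRITE c=19  (c history now [(1, 19)])
v2: WRITE b=27  (b history now [(2, 27)])
READ b @v2: history=[(2, 27)] -> pick v2 -> 27
READ a @v1: history=[] -> no version <= 1 -> NONE
READ d @v1: history=[] -> no version <= 1 -> NONE
v3: WRITE b=30  (b history now [(2, 27), (3, 30)])
v4: WRITE d=18  (d history now [(4, 18)])
v5: WRITE b=14  (b history now [(2, 27), (3, 30), (5, 14)])
v6: WRITE c=12  (c history now [(1, 19), (6, 12)])
v7: WRITE c=8  (c history now [(1, 19), (6, 12), (7, 8)])
v8: WRITE b=6  (b history now [(2, 27), (3, 30), (5, 14), (8, 6)])
v9: WRITE b=22  (b history now [(2, 27), (3, 30), (5, 14), (8, 6), (9, 22)])
v10: WRITE d=30  (d history now [(4, 18), (10, 30)])
v11: WRITE d=20  (d history now [(4, 18), (10, 30), (11, 20)])
v12: WRITE a=18  (a history now [(12, 18)])
READ d @v10: history=[(4, 18), (10, 30), (11, 20)] -> pick v10 -> 30
v13: WRITE c=22  (c history now [(1, 19), (6, 12), (7, 8), (13, 22)])
v14: WRITE b=12  (b history now [(2, 27), (3, 30), (5, 14), (8, 6), (9, 22), (14, 12)])
v15: WRITE b=25  (b history now [(2, 27), (3, 30), (5, 14), (8, 6), (9, 22), (14, 12), (15, 25)])
v16: WRITE c=4  (c history now [(1, 19), (6, 12), (7, 8), (13, 22), (16, 4)])
v17: WRITE b=9  (b history now [(2, 27), (3, 30), (5, 14), (8, 6), (9, 22), (14, 12), (15, 25), (17, 9)])
READ a @v3: history=[(12, 18)] -> no version <= 3 -> NONE
READ c @v7: history=[(1, 19), (6, 12), (7, 8), (13, 22), (16, 4)] -> pick v7 -> 8
v18: WRITE a=18  (a history now [(12, 18), (18, 18)])
v19: WRITE a=4  (a history now [(12, 18), (18, 18), (19, 4)])
v20: WRITE b=12  (b history now [(2, 27), (3, 30), (5, 14), (8, 6), (9, 22), (14, 12), (15, 25), (17, 9), (20, 12)])
v21: WRITE b=1  (b history now [(2, 27), (3, 30), (5, 14), (8, 6), (9, 22), (14, 12), (15, 25), (17, 9), (20, 12), (21, 1)])
READ b @v13: history=[(2, 27), (3, 30), (5, 14), (8, 6), (9, 22), (14, 12), (15, 25), (17, 9), (20, 12), (21, 1)] -> pick v9 -> 22
v22: WRITE c=10  (c history now [(1, 19), (6, 12), (7, 8), (13, 22), (16, 4), (22, 10)])
READ b @v14: history=[(2, 27), (3, 30), (5, 14), (8, 6), (9, 22), (14, 12), (15, 25), (17, 9), (20, 12), (21, 1)] -> pick v14 -> 12
READ a @v7: history=[(12, 18), (18, 18), (19, 4)] -> no version <= 7 -> NONE
v23: WRITE d=29  (d history now [(4, 18), (10, 30), (11, 20), (23, 29)])
READ c @v4: history=[(1, 19), (6, 12), (7, 8), (13, 22), (16, 4), (22, 10)] -> pick v1 -> 19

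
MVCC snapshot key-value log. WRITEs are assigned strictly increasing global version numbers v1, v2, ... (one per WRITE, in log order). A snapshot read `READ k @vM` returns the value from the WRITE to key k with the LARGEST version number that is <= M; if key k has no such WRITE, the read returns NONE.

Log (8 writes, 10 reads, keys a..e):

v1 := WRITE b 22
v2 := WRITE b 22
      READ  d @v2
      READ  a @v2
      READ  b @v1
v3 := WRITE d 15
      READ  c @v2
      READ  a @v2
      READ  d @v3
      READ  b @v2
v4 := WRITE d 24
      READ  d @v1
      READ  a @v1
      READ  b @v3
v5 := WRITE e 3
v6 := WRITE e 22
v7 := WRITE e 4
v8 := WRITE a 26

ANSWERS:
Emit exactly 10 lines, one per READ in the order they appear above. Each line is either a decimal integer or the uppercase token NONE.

Answer: NONE
NONE
22
NONE
NONE
15
22
NONE
NONE
22

Derivation:
v1: WRITE b=22  (b history now [(1, 22)])
v2: WRITE b=22  (b history now [(1, 22), (2, 22)])
READ d @v2: history=[] -> no version <= 2 -> NONE
READ a @v2: history=[] -> no version <= 2 -> NONE
READ b @v1: history=[(1, 22), (2, 22)] -> pick v1 -> 22
v3: WRITE d=15  (d history now [(3, 15)])
READ c @v2: history=[] -> no version <= 2 -> NONE
READ a @v2: history=[] -> no version <= 2 -> NONE
READ d @v3: history=[(3, 15)] -> pick v3 -> 15
READ b @v2: history=[(1, 22), (2, 22)] -> pick v2 -> 22
v4: WRITE d=24  (d history now [(3, 15), (4, 24)])
READ d @v1: history=[(3, 15), (4, 24)] -> no version <= 1 -> NONE
READ a @v1: history=[] -> no version <= 1 -> NONE
READ b @v3: history=[(1, 22), (2, 22)] -> pick v2 -> 22
v5: WRITE e=3  (e history now [(5, 3)])
v6: WRITE e=22  (e history now [(5, 3), (6, 22)])
v7: WRITE e=4  (e history now [(5, 3), (6, 22), (7, 4)])
v8: WRITE a=26  (a history now [(8, 26)])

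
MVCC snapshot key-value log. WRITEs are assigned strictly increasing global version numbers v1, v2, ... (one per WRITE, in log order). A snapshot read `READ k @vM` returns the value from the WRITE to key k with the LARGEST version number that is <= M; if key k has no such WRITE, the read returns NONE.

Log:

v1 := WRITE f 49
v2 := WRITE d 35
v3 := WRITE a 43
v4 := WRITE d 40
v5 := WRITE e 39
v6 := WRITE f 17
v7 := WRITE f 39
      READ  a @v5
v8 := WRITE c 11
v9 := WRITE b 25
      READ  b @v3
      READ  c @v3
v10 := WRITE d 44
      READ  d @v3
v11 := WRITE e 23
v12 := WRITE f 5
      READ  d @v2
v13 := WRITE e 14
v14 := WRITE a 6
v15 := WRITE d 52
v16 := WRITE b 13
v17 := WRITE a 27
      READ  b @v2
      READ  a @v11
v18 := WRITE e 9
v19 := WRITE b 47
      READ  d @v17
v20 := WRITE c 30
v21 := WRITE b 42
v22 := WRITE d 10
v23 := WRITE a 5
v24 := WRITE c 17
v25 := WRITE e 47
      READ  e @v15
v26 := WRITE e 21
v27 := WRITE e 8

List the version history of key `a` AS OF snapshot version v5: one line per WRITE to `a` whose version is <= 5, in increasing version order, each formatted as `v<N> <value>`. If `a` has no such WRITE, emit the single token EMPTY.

Answer: v3 43

Derivation:
Scan writes for key=a with version <= 5:
  v1 WRITE f 49 -> skip
  v2 WRITE d 35 -> skip
  v3 WRITE a 43 -> keep
  v4 WRITE d 40 -> skip
  v5 WRITE e 39 -> skip
  v6 WRITE f 17 -> skip
  v7 WRITE f 39 -> skip
  v8 WRITE c 11 -> skip
  v9 WRITE b 25 -> skip
  v10 WRITE d 44 -> skip
  v11 WRITE e 23 -> skip
  v12 WRITE f 5 -> skip
  v13 WRITE e 14 -> skip
  v14 WRITE a 6 -> drop (> snap)
  v15 WRITE d 52 -> skip
  v16 WRITE b 13 -> skip
  v17 WRITE a 27 -> drop (> snap)
  v18 WRITE e 9 -> skip
  v19 WRITE b 47 -> skip
  v20 WRITE c 30 -> skip
  v21 WRITE b 42 -> skip
  v22 WRITE d 10 -> skip
  v23 WRITE a 5 -> drop (> snap)
  v24 WRITE c 17 -> skip
  v25 WRITE e 47 -> skip
  v26 WRITE e 21 -> skip
  v27 WRITE e 8 -> skip
Collected: [(3, 43)]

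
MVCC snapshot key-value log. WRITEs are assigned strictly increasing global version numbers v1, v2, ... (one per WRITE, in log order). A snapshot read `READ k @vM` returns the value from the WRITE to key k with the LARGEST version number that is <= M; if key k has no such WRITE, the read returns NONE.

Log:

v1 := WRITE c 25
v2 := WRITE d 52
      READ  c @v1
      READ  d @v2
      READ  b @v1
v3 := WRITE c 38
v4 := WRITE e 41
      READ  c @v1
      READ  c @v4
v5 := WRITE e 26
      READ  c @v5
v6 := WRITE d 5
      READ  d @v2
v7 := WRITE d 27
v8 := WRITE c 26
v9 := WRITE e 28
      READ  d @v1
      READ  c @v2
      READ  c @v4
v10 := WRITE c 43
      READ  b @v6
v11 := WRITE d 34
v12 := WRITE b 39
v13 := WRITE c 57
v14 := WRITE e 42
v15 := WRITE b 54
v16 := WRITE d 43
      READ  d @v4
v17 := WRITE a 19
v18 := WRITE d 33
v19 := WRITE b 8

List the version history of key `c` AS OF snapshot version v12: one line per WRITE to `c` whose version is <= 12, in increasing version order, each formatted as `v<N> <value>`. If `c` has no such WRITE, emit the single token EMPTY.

Answer: v1 25
v3 38
v8 26
v10 43

Derivation:
Scan writes for key=c with version <= 12:
  v1 WRITE c 25 -> keep
  v2 WRITE d 52 -> skip
  v3 WRITE c 38 -> keep
  v4 WRITE e 41 -> skip
  v5 WRITE e 26 -> skip
  v6 WRITE d 5 -> skip
  v7 WRITE d 27 -> skip
  v8 WRITE c 26 -> keep
  v9 WRITE e 28 -> skip
  v10 WRITE c 43 -> keep
  v11 WRITE d 34 -> skip
  v12 WRITE b 39 -> skip
  v13 WRITE c 57 -> drop (> snap)
  v14 WRITE e 42 -> skip
  v15 WRITE b 54 -> skip
  v16 WRITE d 43 -> skip
  v17 WRITE a 19 -> skip
  v18 WRITE d 33 -> skip
  v19 WRITE b 8 -> skip
Collected: [(1, 25), (3, 38), (8, 26), (10, 43)]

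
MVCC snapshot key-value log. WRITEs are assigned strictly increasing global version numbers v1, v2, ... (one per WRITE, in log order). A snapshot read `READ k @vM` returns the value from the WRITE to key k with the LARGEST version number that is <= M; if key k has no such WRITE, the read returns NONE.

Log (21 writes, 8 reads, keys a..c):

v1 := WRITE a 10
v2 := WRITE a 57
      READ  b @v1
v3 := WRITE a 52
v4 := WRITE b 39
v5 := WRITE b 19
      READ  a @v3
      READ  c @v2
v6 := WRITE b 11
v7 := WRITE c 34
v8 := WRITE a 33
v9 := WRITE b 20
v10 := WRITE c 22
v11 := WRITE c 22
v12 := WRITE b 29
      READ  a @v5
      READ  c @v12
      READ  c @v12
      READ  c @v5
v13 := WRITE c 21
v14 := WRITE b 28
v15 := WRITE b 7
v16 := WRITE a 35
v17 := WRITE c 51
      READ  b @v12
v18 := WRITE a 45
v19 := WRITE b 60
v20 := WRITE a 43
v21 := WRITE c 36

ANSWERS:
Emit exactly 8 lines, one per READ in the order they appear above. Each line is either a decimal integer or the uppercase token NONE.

v1: WRITE a=10  (a history now [(1, 10)])
v2: WRITE a=57  (a history now [(1, 10), (2, 57)])
READ b @v1: history=[] -> no version <= 1 -> NONE
v3: WRITE a=52  (a history now [(1, 10), (2, 57), (3, 52)])
v4: WRITE b=39  (b history now [(4, 39)])
v5: WRITE b=19  (b history now [(4, 39), (5, 19)])
READ a @v3: history=[(1, 10), (2, 57), (3, 52)] -> pick v3 -> 52
READ c @v2: history=[] -> no version <= 2 -> NONE
v6: WRITE b=11  (b history now [(4, 39), (5, 19), (6, 11)])
v7: WRITE c=34  (c history now [(7, 34)])
v8: WRITE a=33  (a history now [(1, 10), (2, 57), (3, 52), (8, 33)])
v9: WRITE b=20  (b history now [(4, 39), (5, 19), (6, 11), (9, 20)])
v10: WRITE c=22  (c history now [(7, 34), (10, 22)])
v11: WRITE c=22  (c history now [(7, 34), (10, 22), (11, 22)])
v12: WRITE b=29  (b history now [(4, 39), (5, 19), (6, 11), (9, 20), (12, 29)])
READ a @v5: history=[(1, 10), (2, 57), (3, 52), (8, 33)] -> pick v3 -> 52
READ c @v12: history=[(7, 34), (10, 22), (11, 22)] -> pick v11 -> 22
READ c @v12: history=[(7, 34), (10, 22), (11, 22)] -> pick v11 -> 22
READ c @v5: history=[(7, 34), (10, 22), (11, 22)] -> no version <= 5 -> NONE
v13: WRITE c=21  (c history now [(7, 34), (10, 22), (11, 22), (13, 21)])
v14: WRITE b=28  (b history now [(4, 39), (5, 19), (6, 11), (9, 20), (12, 29), (14, 28)])
v15: WRITE b=7  (b history now [(4, 39), (5, 19), (6, 11), (9, 20), (12, 29), (14, 28), (15, 7)])
v16: WRITE a=35  (a history now [(1, 10), (2, 57), (3, 52), (8, 33), (16, 35)])
v17: WRITE c=51  (c history now [(7, 34), (10, 22), (11, 22), (13, 21), (17, 51)])
READ b @v12: history=[(4, 39), (5, 19), (6, 11), (9, 20), (12, 29), (14, 28), (15, 7)] -> pick v12 -> 29
v18: WRITE a=45  (a history now [(1, 10), (2, 57), (3, 52), (8, 33), (16, 35), (18, 45)])
v19: WRITE b=60  (b history now [(4, 39), (5, 19), (6, 11), (9, 20), (12, 29), (14, 28), (15, 7), (19, 60)])
v20: WRITE a=43  (a history now [(1, 10), (2, 57), (3, 52), (8, 33), (16, 35), (18, 45), (20, 43)])
v21: WRITE c=36  (c history now [(7, 34), (10, 22), (11, 22), (13, 21), (17, 51), (21, 36)])

Answer: NONE
52
NONE
52
22
22
NONE
29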